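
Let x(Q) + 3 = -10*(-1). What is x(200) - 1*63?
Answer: -56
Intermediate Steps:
x(Q) = 7 (x(Q) = -3 - 10*(-1) = -3 + 10 = 7)
x(200) - 1*63 = 7 - 1*63 = 7 - 63 = -56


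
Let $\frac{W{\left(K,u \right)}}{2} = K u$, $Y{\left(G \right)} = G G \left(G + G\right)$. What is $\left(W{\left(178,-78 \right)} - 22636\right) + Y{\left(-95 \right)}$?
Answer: $-1765154$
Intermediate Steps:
$Y{\left(G \right)} = 2 G^{3}$ ($Y{\left(G \right)} = G^{2} \cdot 2 G = 2 G^{3}$)
$W{\left(K,u \right)} = 2 K u$
$\left(W{\left(178,-78 \right)} - 22636\right) + Y{\left(-95 \right)} = \left(2 \cdot 178 \left(-78\right) - 22636\right) + 2 \left(-95\right)^{3} = \left(-27768 - 22636\right) + 2 \left(-857375\right) = -50404 - 1714750 = -1765154$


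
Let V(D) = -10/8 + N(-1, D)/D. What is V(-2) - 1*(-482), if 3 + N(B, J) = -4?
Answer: 1937/4 ≈ 484.25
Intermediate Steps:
N(B, J) = -7 (N(B, J) = -3 - 4 = -7)
V(D) = -5/4 - 7/D (V(D) = -10/8 - 7/D = -10*⅛ - 7/D = -5/4 - 7/D)
V(-2) - 1*(-482) = (-5/4 - 7/(-2)) - 1*(-482) = (-5/4 - 7*(-½)) + 482 = (-5/4 + 7/2) + 482 = 9/4 + 482 = 1937/4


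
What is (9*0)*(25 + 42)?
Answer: 0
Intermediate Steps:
(9*0)*(25 + 42) = 0*67 = 0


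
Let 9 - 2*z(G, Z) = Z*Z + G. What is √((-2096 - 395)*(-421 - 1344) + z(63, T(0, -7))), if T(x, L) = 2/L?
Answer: √215432810/7 ≈ 2096.8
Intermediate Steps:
z(G, Z) = 9/2 - G/2 - Z²/2 (z(G, Z) = 9/2 - (Z*Z + G)/2 = 9/2 - (Z² + G)/2 = 9/2 - (G + Z²)/2 = 9/2 + (-G/2 - Z²/2) = 9/2 - G/2 - Z²/2)
√((-2096 - 395)*(-421 - 1344) + z(63, T(0, -7))) = √((-2096 - 395)*(-421 - 1344) + (9/2 - ½*63 - (2/(-7))²/2)) = √(-2491*(-1765) + (9/2 - 63/2 - (2*(-⅐))²/2)) = √(4396615 + (9/2 - 63/2 - (-2/7)²/2)) = √(4396615 + (9/2 - 63/2 - ½*4/49)) = √(4396615 + (9/2 - 63/2 - 2/49)) = √(4396615 - 1325/49) = √(215432810/49) = √215432810/7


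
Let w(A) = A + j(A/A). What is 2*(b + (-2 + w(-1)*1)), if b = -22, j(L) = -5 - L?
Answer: -62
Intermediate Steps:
w(A) = -6 + A (w(A) = A + (-5 - A/A) = A + (-5 - 1*1) = A + (-5 - 1) = A - 6 = -6 + A)
2*(b + (-2 + w(-1)*1)) = 2*(-22 + (-2 + (-6 - 1)*1)) = 2*(-22 + (-2 - 7*1)) = 2*(-22 + (-2 - 7)) = 2*(-22 - 9) = 2*(-31) = -62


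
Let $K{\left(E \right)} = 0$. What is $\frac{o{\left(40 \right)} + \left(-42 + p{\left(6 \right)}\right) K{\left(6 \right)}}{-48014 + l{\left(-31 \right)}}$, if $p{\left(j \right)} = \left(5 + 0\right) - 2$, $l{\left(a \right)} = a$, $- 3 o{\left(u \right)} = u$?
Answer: $\frac{8}{28827} \approx 0.00027752$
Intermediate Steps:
$o{\left(u \right)} = - \frac{u}{3}$
$p{\left(j \right)} = 3$ ($p{\left(j \right)} = 5 - 2 = 3$)
$\frac{o{\left(40 \right)} + \left(-42 + p{\left(6 \right)}\right) K{\left(6 \right)}}{-48014 + l{\left(-31 \right)}} = \frac{\left(- \frac{1}{3}\right) 40 + \left(-42 + 3\right) 0}{-48014 - 31} = \frac{- \frac{40}{3} - 0}{-48045} = \left(- \frac{40}{3} + 0\right) \left(- \frac{1}{48045}\right) = \left(- \frac{40}{3}\right) \left(- \frac{1}{48045}\right) = \frac{8}{28827}$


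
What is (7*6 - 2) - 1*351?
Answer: -311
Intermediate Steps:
(7*6 - 2) - 1*351 = (42 - 2) - 351 = 40 - 351 = -311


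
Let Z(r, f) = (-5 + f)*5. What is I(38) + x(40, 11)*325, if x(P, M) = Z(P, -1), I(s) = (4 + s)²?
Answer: -7986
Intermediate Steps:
Z(r, f) = -25 + 5*f
x(P, M) = -30 (x(P, M) = -25 + 5*(-1) = -25 - 5 = -30)
I(38) + x(40, 11)*325 = (4 + 38)² - 30*325 = 42² - 9750 = 1764 - 9750 = -7986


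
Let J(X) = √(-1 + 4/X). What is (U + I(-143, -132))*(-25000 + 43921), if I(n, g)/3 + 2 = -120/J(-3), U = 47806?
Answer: 904423800 + 973080*I*√21 ≈ 9.0442e+8 + 4.4592e+6*I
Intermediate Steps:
I(n, g) = -6 + 360*I*√21/7 (I(n, g) = -6 + 3*(-120*(-I*√3)/√(4 - 1*(-3))) = -6 + 3*(-120*(-I*√3/√(4 + 3))) = -6 + 3*(-120*(-I*√21/7)) = -6 + 3*(-(-120)*I*√21/7) = -6 + 3*(120*I*√21/7) = -6 + 360*I*√21/7)
(U + I(-143, -132))*(-25000 + 43921) = (47806 + (-6 + 360*I*√21/7))*(-25000 + 43921) = (47800 + 360*I*√21/7)*18921 = 904423800 + 973080*I*√21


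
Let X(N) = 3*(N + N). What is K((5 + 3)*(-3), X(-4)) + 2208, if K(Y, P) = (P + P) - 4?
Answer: 2156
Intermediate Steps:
X(N) = 6*N (X(N) = 3*(2*N) = 6*N)
K(Y, P) = -4 + 2*P (K(Y, P) = 2*P - 4 = -4 + 2*P)
K((5 + 3)*(-3), X(-4)) + 2208 = (-4 + 2*(6*(-4))) + 2208 = (-4 + 2*(-24)) + 2208 = (-4 - 48) + 2208 = -52 + 2208 = 2156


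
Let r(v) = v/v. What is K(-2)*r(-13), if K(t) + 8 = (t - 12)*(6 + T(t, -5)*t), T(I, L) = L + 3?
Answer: -148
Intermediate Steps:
T(I, L) = 3 + L
K(t) = -8 + (-12 + t)*(6 - 2*t) (K(t) = -8 + (t - 12)*(6 + (3 - 5)*t) = -8 + (-12 + t)*(6 - 2*t))
r(v) = 1
K(-2)*r(-13) = (-80 - 2*(-2)² + 30*(-2))*1 = (-80 - 2*4 - 60)*1 = (-80 - 8 - 60)*1 = -148*1 = -148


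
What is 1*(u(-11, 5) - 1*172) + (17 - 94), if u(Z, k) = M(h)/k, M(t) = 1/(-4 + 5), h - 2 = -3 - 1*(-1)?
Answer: -1244/5 ≈ -248.80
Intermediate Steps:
h = 0 (h = 2 + (-3 - 1*(-1)) = 2 + (-3 + 1) = 2 - 2 = 0)
M(t) = 1 (M(t) = 1/1 = 1)
u(Z, k) = 1/k
1*(u(-11, 5) - 1*172) + (17 - 94) = 1*(1/5 - 1*172) + (17 - 94) = 1*(⅕ - 172) - 77 = 1*(-859/5) - 77 = -859/5 - 77 = -1244/5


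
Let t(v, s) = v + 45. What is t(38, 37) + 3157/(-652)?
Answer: 50959/652 ≈ 78.158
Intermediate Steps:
t(v, s) = 45 + v
t(38, 37) + 3157/(-652) = (45 + 38) + 3157/(-652) = 83 + 3157*(-1/652) = 83 - 3157/652 = 50959/652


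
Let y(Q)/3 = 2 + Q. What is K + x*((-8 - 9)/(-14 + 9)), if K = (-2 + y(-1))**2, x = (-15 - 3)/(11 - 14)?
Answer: 107/5 ≈ 21.400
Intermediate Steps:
y(Q) = 6 + 3*Q (y(Q) = 3*(2 + Q) = 6 + 3*Q)
x = 6 (x = -18/(-3) = -18*(-1/3) = 6)
K = 1 (K = (-2 + (6 + 3*(-1)))**2 = (-2 + (6 - 3))**2 = (-2 + 3)**2 = 1**2 = 1)
K + x*((-8 - 9)/(-14 + 9)) = 1 + 6*((-8 - 9)/(-14 + 9)) = 1 + 6*(-17/(-5)) = 1 + 6*(-17*(-1/5)) = 1 + 6*(17/5) = 1 + 102/5 = 107/5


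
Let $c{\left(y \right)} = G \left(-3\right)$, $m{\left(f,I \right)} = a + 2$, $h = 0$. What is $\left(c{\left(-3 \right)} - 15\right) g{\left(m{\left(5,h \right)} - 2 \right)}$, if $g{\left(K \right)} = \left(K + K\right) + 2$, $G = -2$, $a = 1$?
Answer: $-36$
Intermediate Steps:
$m{\left(f,I \right)} = 3$ ($m{\left(f,I \right)} = 1 + 2 = 3$)
$g{\left(K \right)} = 2 + 2 K$ ($g{\left(K \right)} = 2 K + 2 = 2 + 2 K$)
$c{\left(y \right)} = 6$ ($c{\left(y \right)} = \left(-2\right) \left(-3\right) = 6$)
$\left(c{\left(-3 \right)} - 15\right) g{\left(m{\left(5,h \right)} - 2 \right)} = \left(6 - 15\right) \left(2 + 2 \left(3 - 2\right)\right) = - 9 \left(2 + 2 \left(3 - 2\right)\right) = - 9 \left(2 + 2 \cdot 1\right) = - 9 \left(2 + 2\right) = \left(-9\right) 4 = -36$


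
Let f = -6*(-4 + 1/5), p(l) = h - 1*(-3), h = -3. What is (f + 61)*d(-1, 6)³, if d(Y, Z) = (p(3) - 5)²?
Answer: 1309375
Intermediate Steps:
p(l) = 0 (p(l) = -3 - 1*(-3) = -3 + 3 = 0)
d(Y, Z) = 25 (d(Y, Z) = (0 - 5)² = (-5)² = 25)
f = 114/5 (f = -6*(-4 + ⅕) = -6*(-19/5) = 114/5 ≈ 22.800)
(f + 61)*d(-1, 6)³ = (114/5 + 61)*25³ = (419/5)*15625 = 1309375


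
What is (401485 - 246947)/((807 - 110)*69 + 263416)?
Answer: 154538/311509 ≈ 0.49609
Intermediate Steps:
(401485 - 246947)/((807 - 110)*69 + 263416) = 154538/(697*69 + 263416) = 154538/(48093 + 263416) = 154538/311509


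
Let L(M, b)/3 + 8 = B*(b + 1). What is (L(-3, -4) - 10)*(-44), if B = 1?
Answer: 1892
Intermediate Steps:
L(M, b) = -21 + 3*b (L(M, b) = -24 + 3*(1*(b + 1)) = -24 + 3*(1*(1 + b)) = -24 + 3*(1 + b) = -24 + (3 + 3*b) = -21 + 3*b)
(L(-3, -4) - 10)*(-44) = ((-21 + 3*(-4)) - 10)*(-44) = ((-21 - 12) - 10)*(-44) = (-33 - 10)*(-44) = -43*(-44) = 1892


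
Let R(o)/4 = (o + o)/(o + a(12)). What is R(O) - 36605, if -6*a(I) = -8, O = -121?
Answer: -13138291/359 ≈ -36597.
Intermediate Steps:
a(I) = 4/3 (a(I) = -1/6*(-8) = 4/3)
R(o) = 8*o/(4/3 + o) (R(o) = 4*((o + o)/(o + 4/3)) = 4*((2*o)/(4/3 + o)) = 4*(2*o/(4/3 + o)) = 8*o/(4/3 + o))
R(O) - 36605 = 24*(-121)/(4 + 3*(-121)) - 36605 = 24*(-121)/(4 - 363) - 36605 = 24*(-121)/(-359) - 36605 = 24*(-121)*(-1/359) - 36605 = 2904/359 - 36605 = -13138291/359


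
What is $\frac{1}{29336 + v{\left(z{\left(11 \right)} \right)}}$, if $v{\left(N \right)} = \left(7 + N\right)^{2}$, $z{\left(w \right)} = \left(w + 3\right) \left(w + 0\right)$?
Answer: $\frac{1}{55257} \approx 1.8097 \cdot 10^{-5}$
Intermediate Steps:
$z{\left(w \right)} = w \left(3 + w\right)$ ($z{\left(w \right)} = \left(3 + w\right) w = w \left(3 + w\right)$)
$\frac{1}{29336 + v{\left(z{\left(11 \right)} \right)}} = \frac{1}{29336 + \left(7 + 11 \left(3 + 11\right)\right)^{2}} = \frac{1}{29336 + \left(7 + 11 \cdot 14\right)^{2}} = \frac{1}{29336 + \left(7 + 154\right)^{2}} = \frac{1}{29336 + 161^{2}} = \frac{1}{29336 + 25921} = \frac{1}{55257}$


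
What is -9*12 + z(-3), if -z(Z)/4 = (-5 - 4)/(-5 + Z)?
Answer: -225/2 ≈ -112.50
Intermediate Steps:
z(Z) = 36/(-5 + Z) (z(Z) = -4*(-5 - 4)/(-5 + Z) = -(-36)/(-5 + Z) = 36/(-5 + Z))
-9*12 + z(-3) = -9*12 + 36/(-5 - 3) = -108 + 36/(-8) = -108 + 36*(-⅛) = -108 - 9/2 = -225/2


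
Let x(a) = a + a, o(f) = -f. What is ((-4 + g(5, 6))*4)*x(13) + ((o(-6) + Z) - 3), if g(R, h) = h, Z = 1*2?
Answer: 213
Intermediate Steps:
Z = 2
x(a) = 2*a
((-4 + g(5, 6))*4)*x(13) + ((o(-6) + Z) - 3) = ((-4 + 6)*4)*(2*13) + ((-1*(-6) + 2) - 3) = (2*4)*26 + ((6 + 2) - 3) = 8*26 + (8 - 3) = 208 + 5 = 213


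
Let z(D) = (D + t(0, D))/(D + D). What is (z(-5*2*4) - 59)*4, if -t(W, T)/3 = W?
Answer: -234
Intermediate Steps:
t(W, T) = -3*W
z(D) = ½ (z(D) = (D - 3*0)/(D + D) = (D + 0)/((2*D)) = D*(1/(2*D)) = ½)
(z(-5*2*4) - 59)*4 = (½ - 59)*4 = -117/2*4 = -234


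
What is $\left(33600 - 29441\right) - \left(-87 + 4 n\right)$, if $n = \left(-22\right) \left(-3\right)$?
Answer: $3982$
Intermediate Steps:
$n = 66$
$\left(33600 - 29441\right) - \left(-87 + 4 n\right) = \left(33600 - 29441\right) + \left(\left(-4\right) 66 + 87\right) = 4159 + \left(-264 + 87\right) = 4159 - 177 = 3982$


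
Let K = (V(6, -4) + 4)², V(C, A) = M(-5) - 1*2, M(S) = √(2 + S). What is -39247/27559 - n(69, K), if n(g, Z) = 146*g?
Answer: -277668613/27559 ≈ -10075.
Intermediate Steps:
V(C, A) = -2 + I*√3 (V(C, A) = √(2 - 5) - 1*2 = √(-3) - 2 = I*√3 - 2 = -2 + I*√3)
K = (2 + I*√3)² (K = ((-2 + I*√3) + 4)² = (2 + I*√3)² ≈ 1.0 + 6.9282*I)
-39247/27559 - n(69, K) = -39247/27559 - 146*69 = -39247*1/27559 - 1*10074 = -39247/27559 - 10074 = -277668613/27559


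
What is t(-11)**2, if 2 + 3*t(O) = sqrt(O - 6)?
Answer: (2 - I*sqrt(17))**2/9 ≈ -1.4444 - 1.8325*I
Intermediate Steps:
t(O) = -2/3 + sqrt(-6 + O)/3 (t(O) = -2/3 + sqrt(O - 6)/3 = -2/3 + sqrt(-6 + O)/3)
t(-11)**2 = (-2/3 + sqrt(-6 - 11)/3)**2 = (-2/3 + sqrt(-17)/3)**2 = (-2/3 + (I*sqrt(17))/3)**2 = (-2/3 + I*sqrt(17)/3)**2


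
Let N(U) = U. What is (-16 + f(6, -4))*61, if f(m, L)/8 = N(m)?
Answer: 1952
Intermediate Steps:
f(m, L) = 8*m
(-16 + f(6, -4))*61 = (-16 + 8*6)*61 = (-16 + 48)*61 = 32*61 = 1952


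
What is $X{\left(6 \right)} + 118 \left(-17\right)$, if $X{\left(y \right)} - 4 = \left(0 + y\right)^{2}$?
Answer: $-1966$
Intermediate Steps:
$X{\left(y \right)} = 4 + y^{2}$ ($X{\left(y \right)} = 4 + \left(0 + y\right)^{2} = 4 + y^{2}$)
$X{\left(6 \right)} + 118 \left(-17\right) = \left(4 + 6^{2}\right) + 118 \left(-17\right) = \left(4 + 36\right) - 2006 = 40 - 2006 = -1966$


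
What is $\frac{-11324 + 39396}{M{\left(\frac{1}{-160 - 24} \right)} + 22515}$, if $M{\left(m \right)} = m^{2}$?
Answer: $\frac{950405632}{762267841} \approx 1.2468$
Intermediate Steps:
$\frac{-11324 + 39396}{M{\left(\frac{1}{-160 - 24} \right)} + 22515} = \frac{-11324 + 39396}{\left(\frac{1}{-160 - 24}\right)^{2} + 22515} = \frac{28072}{\left(\frac{1}{-184}\right)^{2} + 22515} = \frac{28072}{\left(- \frac{1}{184}\right)^{2} + 22515} = \frac{28072}{\frac{1}{33856} + 22515} = \frac{28072}{\frac{762267841}{33856}} = 28072 \cdot \frac{33856}{762267841} = \frac{950405632}{762267841}$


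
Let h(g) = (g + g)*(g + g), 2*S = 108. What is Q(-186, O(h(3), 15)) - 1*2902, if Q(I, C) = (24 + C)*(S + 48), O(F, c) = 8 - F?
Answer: -3310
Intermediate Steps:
S = 54 (S = (½)*108 = 54)
h(g) = 4*g² (h(g) = (2*g)*(2*g) = 4*g²)
Q(I, C) = 2448 + 102*C (Q(I, C) = (24 + C)*(54 + 48) = (24 + C)*102 = 2448 + 102*C)
Q(-186, O(h(3), 15)) - 1*2902 = (2448 + 102*(8 - 4*3²)) - 1*2902 = (2448 + 102*(8 - 4*9)) - 2902 = (2448 + 102*(8 - 1*36)) - 2902 = (2448 + 102*(8 - 36)) - 2902 = (2448 + 102*(-28)) - 2902 = (2448 - 2856) - 2902 = -408 - 2902 = -3310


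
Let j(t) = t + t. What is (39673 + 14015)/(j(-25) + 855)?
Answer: 53688/805 ≈ 66.693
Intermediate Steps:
j(t) = 2*t
(39673 + 14015)/(j(-25) + 855) = (39673 + 14015)/(2*(-25) + 855) = 53688/(-50 + 855) = 53688/805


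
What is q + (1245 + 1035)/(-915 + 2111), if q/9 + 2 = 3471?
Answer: 9335649/299 ≈ 31223.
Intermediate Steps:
q = 31221 (q = -18 + 9*3471 = -18 + 31239 = 31221)
q + (1245 + 1035)/(-915 + 2111) = 31221 + (1245 + 1035)/(-915 + 2111) = 31221 + 2280/1196 = 31221 + 2280*(1/1196) = 31221 + 570/299 = 9335649/299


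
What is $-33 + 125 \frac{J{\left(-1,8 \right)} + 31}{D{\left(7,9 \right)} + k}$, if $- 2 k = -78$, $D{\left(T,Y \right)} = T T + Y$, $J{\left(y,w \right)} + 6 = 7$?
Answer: $\frac{799}{97} \approx 8.2371$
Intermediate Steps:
$J{\left(y,w \right)} = 1$ ($J{\left(y,w \right)} = -6 + 7 = 1$)
$D{\left(T,Y \right)} = Y + T^{2}$ ($D{\left(T,Y \right)} = T^{2} + Y = Y + T^{2}$)
$k = 39$ ($k = \left(- \frac{1}{2}\right) \left(-78\right) = 39$)
$-33 + 125 \frac{J{\left(-1,8 \right)} + 31}{D{\left(7,9 \right)} + k} = -33 + 125 \frac{1 + 31}{\left(9 + 7^{2}\right) + 39} = -33 + 125 \frac{32}{\left(9 + 49\right) + 39} = -33 + 125 \frac{32}{58 + 39} = -33 + 125 \cdot \frac{32}{97} = -33 + \frac{4000}{97} = \frac{799}{97}$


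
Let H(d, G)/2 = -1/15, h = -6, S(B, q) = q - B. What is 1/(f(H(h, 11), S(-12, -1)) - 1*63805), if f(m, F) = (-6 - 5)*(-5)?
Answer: -1/63750 ≈ -1.5686e-5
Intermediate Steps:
H(d, G) = -2/15 (H(d, G) = 2*(-1/15) = -2/15)
f(m, F) = 55 (f(m, F) = -11*(-5) = 55)
1/(f(H(h, 11), S(-12, -1)) - 1*63805) = 1/(55 - 1*63805) = 1/(55 - 63805) = 1/(-63750) = -1/63750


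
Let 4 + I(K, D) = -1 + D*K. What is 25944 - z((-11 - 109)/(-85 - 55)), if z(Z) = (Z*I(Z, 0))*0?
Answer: 25944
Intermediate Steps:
I(K, D) = -5 + D*K (I(K, D) = -4 + (-1 + D*K) = -5 + D*K)
z(Z) = 0 (z(Z) = (Z*(-5 + 0*Z))*0 = (Z*(-5 + 0))*0 = (Z*(-5))*0 = -5*Z*0 = 0)
25944 - z((-11 - 109)/(-85 - 55)) = 25944 - 1*0 = 25944 + 0 = 25944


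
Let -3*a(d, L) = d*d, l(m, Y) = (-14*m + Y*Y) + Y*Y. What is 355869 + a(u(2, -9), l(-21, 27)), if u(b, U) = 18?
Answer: 355761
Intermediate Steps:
l(m, Y) = -14*m + 2*Y**2 (l(m, Y) = (-14*m + Y**2) + Y**2 = (Y**2 - 14*m) + Y**2 = -14*m + 2*Y**2)
a(d, L) = -d**2/3 (a(d, L) = -d*d/3 = -d**2/3)
355869 + a(u(2, -9), l(-21, 27)) = 355869 - 1/3*18**2 = 355869 - 1/3*324 = 355869 - 108 = 355761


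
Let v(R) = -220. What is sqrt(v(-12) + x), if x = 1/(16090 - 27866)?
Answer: I*sqrt(119173166)/736 ≈ 14.832*I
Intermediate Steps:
x = -1/11776 (x = 1/(-11776) = -1/11776 ≈ -8.4918e-5)
sqrt(v(-12) + x) = sqrt(-220 - 1/11776) = sqrt(-2590721/11776) = I*sqrt(119173166)/736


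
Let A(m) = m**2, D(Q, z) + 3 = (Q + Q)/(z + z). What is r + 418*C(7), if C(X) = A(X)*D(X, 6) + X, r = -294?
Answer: -104755/3 ≈ -34918.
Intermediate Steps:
D(Q, z) = -3 + Q/z (D(Q, z) = -3 + (Q + Q)/(z + z) = -3 + (2*Q)/((2*z)) = -3 + (2*Q)*(1/(2*z)) = -3 + Q/z)
C(X) = X + X**2*(-3 + X/6) (C(X) = X**2*(-3 + X/6) + X = X + X**2*(-3 + X/6))
r + 418*C(7) = -294 + 418*((1/6)*7*(6 + 7*(-18 + 7))) = -294 + 418*((1/6)*7*(6 + 7*(-11))) = -294 + 418*((1/6)*7*(6 - 77)) = -294 + 418*((1/6)*7*(-71)) = -294 + 418*(-497/6) = -294 - 103873/3 = -104755/3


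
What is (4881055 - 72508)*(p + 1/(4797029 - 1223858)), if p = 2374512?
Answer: 4533144105062469499/397019 ≈ 1.1418e+13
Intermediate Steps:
(4881055 - 72508)*(p + 1/(4797029 - 1223858)) = (4881055 - 72508)*(2374512 + 1/(4797029 - 1223858)) = 4808547*(2374512 + 1/3573171) = 4808547*(8484537417553/3573171) = 4533144105062469499/397019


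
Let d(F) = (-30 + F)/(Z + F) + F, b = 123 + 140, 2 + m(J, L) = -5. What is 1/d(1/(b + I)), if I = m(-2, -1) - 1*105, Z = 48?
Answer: -1094599/676630 ≈ -1.6177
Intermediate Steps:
m(J, L) = -7 (m(J, L) = -2 - 5 = -7)
b = 263
I = -112 (I = -7 - 1*105 = -7 - 105 = -112)
d(F) = F + (-30 + F)/(48 + F) (d(F) = (-30 + F)/(48 + F) + F = F + (-30 + F)/(48 + F))
1/d(1/(b + I)) = 1/((-30 + (1/(263 - 112))² + 49/(263 - 112))/(48 + 1/(263 - 112))) = 1/((-30 + (1/151)² + 49/151)/(48 + 1/151)) = 1/((-30 + (1/151)² + 49*(1/151))/(48 + 1/151)) = 1/((-30 + 1/22801 + 49/151)/(7249/151)) = 1/((151/7249)*(-676630/22801)) = 1/(-676630/1094599) = -1094599/676630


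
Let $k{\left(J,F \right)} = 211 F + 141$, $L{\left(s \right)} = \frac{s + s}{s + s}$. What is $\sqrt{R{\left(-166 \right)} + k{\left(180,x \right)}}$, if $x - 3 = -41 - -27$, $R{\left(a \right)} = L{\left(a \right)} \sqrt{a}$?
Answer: $\sqrt{-2180 + i \sqrt{166}} \approx 0.138 + 46.691 i$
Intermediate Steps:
$L{\left(s \right)} = 1$ ($L{\left(s \right)} = \frac{2 s}{2 s} = 2 s \frac{1}{2 s} = 1$)
$R{\left(a \right)} = \sqrt{a}$ ($R{\left(a \right)} = 1 \sqrt{a} = \sqrt{a}$)
$x = -11$ ($x = 3 - 14 = -11$)
$k{\left(J,F \right)} = 141 + 211 F$
$\sqrt{R{\left(-166 \right)} + k{\left(180,x \right)}} = \sqrt{\sqrt{-166} + \left(141 + 211 \left(-11\right)\right)} = \sqrt{i \sqrt{166} + \left(141 - 2321\right)} = \sqrt{i \sqrt{166} - 2180} = \sqrt{-2180 + i \sqrt{166}}$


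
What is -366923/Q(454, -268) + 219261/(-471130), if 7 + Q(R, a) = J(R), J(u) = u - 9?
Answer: -43241117327/51588735 ≈ -838.19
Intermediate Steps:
J(u) = -9 + u
Q(R, a) = -16 + R (Q(R, a) = -7 + (-9 + R) = -16 + R)
-366923/Q(454, -268) + 219261/(-471130) = -366923/(-16 + 454) + 219261/(-471130) = -366923/438 + 219261*(-1/471130) = -366923*1/438 - 219261/471130 = -366923/438 - 219261/471130 = -43241117327/51588735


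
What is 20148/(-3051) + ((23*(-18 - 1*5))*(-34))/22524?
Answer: -22163237/3817818 ≈ -5.8052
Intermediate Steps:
20148/(-3051) + ((23*(-18 - 1*5))*(-34))/22524 = 20148*(-1/3051) + ((23*(-18 - 5))*(-34))*(1/22524) = -6716/1017 + ((23*(-23))*(-34))*(1/22524) = -6716/1017 - 529*(-34)*(1/22524) = -6716/1017 + 17986*(1/22524) = -6716/1017 + 8993/11262 = -22163237/3817818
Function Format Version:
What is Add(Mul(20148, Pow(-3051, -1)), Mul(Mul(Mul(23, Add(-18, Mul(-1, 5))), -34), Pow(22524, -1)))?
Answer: Rational(-22163237, 3817818) ≈ -5.8052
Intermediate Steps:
Add(Mul(20148, Pow(-3051, -1)), Mul(Mul(Mul(23, Add(-18, Mul(-1, 5))), -34), Pow(22524, -1))) = Add(Mul(20148, Rational(-1, 3051)), Mul(Mul(Mul(23, Add(-18, -5)), -34), Rational(1, 22524))) = Add(Rational(-6716, 1017), Mul(Mul(Mul(23, -23), -34), Rational(1, 22524))) = Add(Rational(-6716, 1017), Mul(Mul(-529, -34), Rational(1, 22524))) = Add(Rational(-6716, 1017), Mul(17986, Rational(1, 22524))) = Add(Rational(-6716, 1017), Rational(8993, 11262)) = Rational(-22163237, 3817818)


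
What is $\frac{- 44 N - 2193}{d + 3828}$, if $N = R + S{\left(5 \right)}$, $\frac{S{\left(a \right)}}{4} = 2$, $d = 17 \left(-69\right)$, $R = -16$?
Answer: $- \frac{1841}{2655} \approx -0.69341$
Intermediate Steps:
$d = -1173$
$S{\left(a \right)} = 8$ ($S{\left(a \right)} = 4 \cdot 2 = 8$)
$N = -8$ ($N = -16 + 8 = -8$)
$\frac{- 44 N - 2193}{d + 3828} = \frac{\left(-44\right) \left(-8\right) - 2193}{-1173 + 3828} = \frac{352 - 2193}{2655} = \left(-1841\right) \frac{1}{2655} = - \frac{1841}{2655}$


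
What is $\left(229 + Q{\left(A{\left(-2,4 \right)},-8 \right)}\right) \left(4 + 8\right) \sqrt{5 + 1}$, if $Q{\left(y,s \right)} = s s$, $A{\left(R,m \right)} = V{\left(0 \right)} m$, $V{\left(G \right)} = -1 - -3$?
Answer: $3516 \sqrt{6} \approx 8612.4$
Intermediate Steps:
$V{\left(G \right)} = 2$ ($V{\left(G \right)} = -1 + 3 = 2$)
$A{\left(R,m \right)} = 2 m$
$Q{\left(y,s \right)} = s^{2}$
$\left(229 + Q{\left(A{\left(-2,4 \right)},-8 \right)}\right) \left(4 + 8\right) \sqrt{5 + 1} = \left(229 + \left(-8\right)^{2}\right) \left(4 + 8\right) \sqrt{5 + 1} = \left(229 + 64\right) 12 \sqrt{6} = 293 \cdot 12 \sqrt{6} = 3516 \sqrt{6}$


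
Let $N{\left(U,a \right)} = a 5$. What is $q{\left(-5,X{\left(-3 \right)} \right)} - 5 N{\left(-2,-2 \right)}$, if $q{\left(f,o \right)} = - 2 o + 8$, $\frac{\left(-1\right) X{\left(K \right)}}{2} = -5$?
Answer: $38$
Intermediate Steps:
$X{\left(K \right)} = 10$ ($X{\left(K \right)} = \left(-2\right) \left(-5\right) = 10$)
$N{\left(U,a \right)} = 5 a$
$q{\left(f,o \right)} = 8 - 2 o$
$q{\left(-5,X{\left(-3 \right)} \right)} - 5 N{\left(-2,-2 \right)} = \left(8 - 20\right) - 5 \cdot 5 \left(-2\right) = \left(8 - 20\right) - -50 = -12 + 50 = 38$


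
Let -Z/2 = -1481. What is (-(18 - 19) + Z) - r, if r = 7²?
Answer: 2914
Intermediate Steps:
Z = 2962 (Z = -2*(-1481) = 2962)
r = 49
(-(18 - 19) + Z) - r = (-(18 - 19) + 2962) - 1*49 = (-1*(-1) + 2962) - 49 = (1 + 2962) - 49 = 2963 - 49 = 2914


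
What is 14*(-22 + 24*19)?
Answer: 6076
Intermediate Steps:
14*(-22 + 24*19) = 14*(-22 + 456) = 14*434 = 6076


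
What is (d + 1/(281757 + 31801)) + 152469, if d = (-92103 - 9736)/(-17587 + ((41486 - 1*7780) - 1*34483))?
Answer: 438987871739527/2879089556 ≈ 1.5247e+5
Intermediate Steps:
d = 101839/18364 (d = -101839/(-17587 + ((41486 - 7780) - 34483)) = -101839/(-17587 + (33706 - 34483)) = -101839/(-17587 - 777) = -101839/(-18364) = -101839*(-1/18364) = 101839/18364 ≈ 5.5456)
(d + 1/(281757 + 31801)) + 152469 = (101839/18364 + 1/(281757 + 31801)) + 152469 = (101839/18364 + 1/313558) + 152469 = 15966225763/2879089556 + 152469 = 438987871739527/2879089556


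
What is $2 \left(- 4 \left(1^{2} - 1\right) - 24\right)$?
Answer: $-48$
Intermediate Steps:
$2 \left(- 4 \left(1^{2} - 1\right) - 24\right) = 2 \left(- 4 \left(1 - 1\right) - 24\right) = 2 \left(\left(-4\right) 0 - 24\right) = 2 \left(0 - 24\right) = 2 \left(-24\right) = -48$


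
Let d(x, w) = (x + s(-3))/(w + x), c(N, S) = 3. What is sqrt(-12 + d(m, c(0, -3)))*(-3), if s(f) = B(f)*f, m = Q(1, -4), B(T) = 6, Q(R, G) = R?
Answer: -3*I*sqrt(65)/2 ≈ -12.093*I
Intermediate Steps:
m = 1
s(f) = 6*f
d(x, w) = (-18 + x)/(w + x) (d(x, w) = (x + 6*(-3))/(w + x) = (x - 18)/(w + x) = (-18 + x)/(w + x))
sqrt(-12 + d(m, c(0, -3)))*(-3) = sqrt(-12 + (-18 + 1)/(3 + 1))*(-3) = sqrt(-12 - 17/4)*(-3) = sqrt(-65/4)*(-3) = (I*sqrt(65)/2)*(-3) = -3*I*sqrt(65)/2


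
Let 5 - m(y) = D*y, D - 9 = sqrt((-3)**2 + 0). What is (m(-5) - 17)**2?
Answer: 2304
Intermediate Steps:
D = 12 (D = 9 + sqrt((-3)**2 + 0) = 9 + sqrt(9 + 0) = 9 + sqrt(9) = 9 + 3 = 12)
m(y) = 5 - 12*y
(m(-5) - 17)**2 = ((5 - 12*(-5)) - 17)**2 = ((5 + 60) - 17)**2 = (65 - 17)**2 = 48**2 = 2304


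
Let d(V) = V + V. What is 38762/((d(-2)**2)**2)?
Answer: 19381/128 ≈ 151.41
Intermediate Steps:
d(V) = 2*V
38762/((d(-2)**2)**2) = 38762/(((2*(-2))**2)**2) = 38762/(((-4)**2)**2) = 38762/(16**2) = 38762/256 = 38762*(1/256) = 19381/128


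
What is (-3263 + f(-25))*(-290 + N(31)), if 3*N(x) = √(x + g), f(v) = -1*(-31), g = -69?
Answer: 937280 - 3232*I*√38/3 ≈ 9.3728e+5 - 6641.1*I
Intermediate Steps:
f(v) = 31
N(x) = √(-69 + x)/3 (N(x) = √(x - 69)/3 = √(-69 + x)/3)
(-3263 + f(-25))*(-290 + N(31)) = (-3263 + 31)*(-290 + √(-69 + 31)/3) = -3232*(-290 + √(-38)/3) = -3232*(-290 + (I*√38)/3) = -3232*(-290 + I*√38/3) = 937280 - 3232*I*√38/3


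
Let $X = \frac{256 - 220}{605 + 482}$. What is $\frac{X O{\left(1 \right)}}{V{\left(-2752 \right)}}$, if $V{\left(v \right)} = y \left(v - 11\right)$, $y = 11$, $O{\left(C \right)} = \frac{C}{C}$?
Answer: $- \frac{4}{3670799} \approx -1.0897 \cdot 10^{-6}$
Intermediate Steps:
$O{\left(C \right)} = 1$
$X = \frac{36}{1087} \approx 0.033119$
$V{\left(v \right)} = -121 + 11 v$ ($V{\left(v \right)} = 11 \left(v - 11\right) = 11 \left(-11 + v\right) = -121 + 11 v$)
$\frac{X O{\left(1 \right)}}{V{\left(-2752 \right)}} = \frac{\frac{36}{1087} \cdot 1}{-121 + 11 \left(-2752\right)} = \frac{36}{1087 \left(-121 - 30272\right)} = \frac{36}{1087 \left(-30393\right)} = \frac{36}{1087} \left(- \frac{1}{30393}\right) = - \frac{4}{3670799}$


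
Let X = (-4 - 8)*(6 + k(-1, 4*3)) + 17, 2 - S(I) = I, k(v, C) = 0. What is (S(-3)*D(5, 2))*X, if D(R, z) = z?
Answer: -550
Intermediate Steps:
S(I) = 2 - I
X = -55 (X = (-4 - 8)*(6 + 0) + 17 = -12*6 + 17 = -72 + 17 = -55)
(S(-3)*D(5, 2))*X = ((2 - 1*(-3))*2)*(-55) = ((2 + 3)*2)*(-55) = (5*2)*(-55) = 10*(-55) = -550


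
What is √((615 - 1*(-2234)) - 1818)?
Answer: √1031 ≈ 32.109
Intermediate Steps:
√((615 - 1*(-2234)) - 1818) = √((615 + 2234) - 1818) = √(2849 - 1818) = √1031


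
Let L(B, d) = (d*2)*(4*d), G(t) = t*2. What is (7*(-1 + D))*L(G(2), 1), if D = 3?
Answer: 112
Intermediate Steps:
G(t) = 2*t
L(B, d) = 8*d² (L(B, d) = (2*d)*(4*d) = 8*d²)
(7*(-1 + D))*L(G(2), 1) = (7*(-1 + 3))*(8*1²) = (7*2)*(8*1) = 14*8 = 112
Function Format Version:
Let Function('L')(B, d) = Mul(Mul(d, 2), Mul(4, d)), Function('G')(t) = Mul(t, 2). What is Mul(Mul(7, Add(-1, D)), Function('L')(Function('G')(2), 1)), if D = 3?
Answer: 112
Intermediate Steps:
Function('G')(t) = Mul(2, t)
Function('L')(B, d) = Mul(8, Pow(d, 2)) (Function('L')(B, d) = Mul(Mul(2, d), Mul(4, d)) = Mul(8, Pow(d, 2)))
Mul(Mul(7, Add(-1, D)), Function('L')(Function('G')(2), 1)) = Mul(Mul(7, Add(-1, 3)), Mul(8, Pow(1, 2))) = Mul(Mul(7, 2), Mul(8, 1)) = Mul(14, 8) = 112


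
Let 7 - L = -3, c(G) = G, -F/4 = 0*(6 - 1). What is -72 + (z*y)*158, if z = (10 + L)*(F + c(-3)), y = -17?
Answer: 161088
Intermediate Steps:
F = 0 (F = -0*(6 - 1) = -0*5 = -4*0 = 0)
L = 10 (L = 7 - 1*(-3) = 7 + 3 = 10)
z = -60 (z = (10 + 10)*(0 - 3) = 20*(-3) = -60)
-72 + (z*y)*158 = -72 - 60*(-17)*158 = -72 + 1020*158 = -72 + 161160 = 161088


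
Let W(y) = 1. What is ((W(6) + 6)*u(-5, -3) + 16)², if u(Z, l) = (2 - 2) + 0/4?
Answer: 256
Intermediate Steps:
u(Z, l) = 0 (u(Z, l) = 0 + 0*(¼) = 0 + 0 = 0)
((W(6) + 6)*u(-5, -3) + 16)² = ((1 + 6)*0 + 16)² = (7*0 + 16)² = (0 + 16)² = 16² = 256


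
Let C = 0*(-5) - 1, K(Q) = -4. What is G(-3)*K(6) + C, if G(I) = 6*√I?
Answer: -1 - 24*I*√3 ≈ -1.0 - 41.569*I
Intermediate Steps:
C = -1 (C = 0 - 1 = -1)
G(-3)*K(6) + C = (6*√(-3))*(-4) - 1 = (6*(I*√3))*(-4) - 1 = (6*I*√3)*(-4) - 1 = -24*I*√3 - 1 = -1 - 24*I*√3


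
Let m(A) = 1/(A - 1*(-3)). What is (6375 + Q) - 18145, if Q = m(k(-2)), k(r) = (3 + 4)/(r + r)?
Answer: -58846/5 ≈ -11769.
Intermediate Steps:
k(r) = 7/(2*r) (k(r) = 7/((2*r)) = 7*(1/(2*r)) = 7/(2*r))
m(A) = 1/(3 + A) (m(A) = 1/(A + 3) = 1/(3 + A))
Q = ⅘ (Q = 1/(3 + (7/2)/(-2)) = 1/(3 + (7/2)*(-½)) = 1/(3 - 7/4) = 1/(5/4) = ⅘ ≈ 0.80000)
(6375 + Q) - 18145 = (6375 + ⅘) - 18145 = 31879/5 - 18145 = -58846/5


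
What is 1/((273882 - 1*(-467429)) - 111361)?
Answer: 1/629950 ≈ 1.5874e-6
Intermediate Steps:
1/((273882 - 1*(-467429)) - 111361) = 1/((273882 + 467429) - 111361) = 1/(741311 - 111361) = 1/629950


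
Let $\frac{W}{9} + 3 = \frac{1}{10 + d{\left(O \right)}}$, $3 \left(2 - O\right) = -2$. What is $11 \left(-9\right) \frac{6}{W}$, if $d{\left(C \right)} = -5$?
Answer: $\frac{165}{7} \approx 23.571$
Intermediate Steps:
$O = \frac{8}{3}$ ($O = 2 - - \frac{2}{3} = 2 + \frac{2}{3} = \frac{8}{3} \approx 2.6667$)
$W = - \frac{126}{5}$ ($W = -27 + \frac{9}{10 - 5} = -27 + \frac{9}{5} = - \frac{126}{5} \approx -25.2$)
$11 \left(-9\right) \frac{6}{W} = 11 \left(-9\right) \frac{6}{- \frac{126}{5}} = - 99 \cdot 6 \left(- \frac{5}{126}\right) = \left(-99\right) \left(- \frac{5}{21}\right) = \frac{165}{7}$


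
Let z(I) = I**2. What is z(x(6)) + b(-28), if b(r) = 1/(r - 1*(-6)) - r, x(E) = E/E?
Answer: 637/22 ≈ 28.955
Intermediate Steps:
x(E) = 1
b(r) = 1/(6 + r) - r (b(r) = 1/(r + 6) - r = 1/(6 + r) - r)
z(x(6)) + b(-28) = 1**2 + (1 - 1*(-28)**2 - 6*(-28))/(6 - 28) = 1 + (1 - 1*784 + 168)/(-22) = 1 - (1 - 784 + 168)/22 = 1 - 1/22*(-615) = 1 + 615/22 = 637/22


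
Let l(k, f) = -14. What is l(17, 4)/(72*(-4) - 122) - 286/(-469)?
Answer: 61913/96145 ≈ 0.64395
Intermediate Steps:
l(17, 4)/(72*(-4) - 122) - 286/(-469) = -14/(72*(-4) - 122) - 286/(-469) = -14/(-288 - 122) - 286*(-1/469) = -14/(-410) + 286/469 = -1/410*(-14) + 286/469 = 7/205 + 286/469 = 61913/96145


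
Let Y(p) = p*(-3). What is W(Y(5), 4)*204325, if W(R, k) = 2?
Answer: 408650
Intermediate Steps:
Y(p) = -3*p
W(Y(5), 4)*204325 = 2*204325 = 408650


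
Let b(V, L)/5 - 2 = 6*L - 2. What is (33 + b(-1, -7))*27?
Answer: -4779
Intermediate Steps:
b(V, L) = 30*L (b(V, L) = 10 + 5*(6*L - 2) = 10 + 5*(-2 + 6*L) = 10 + (-10 + 30*L) = 30*L)
(33 + b(-1, -7))*27 = (33 + 30*(-7))*27 = (33 - 210)*27 = -177*27 = -4779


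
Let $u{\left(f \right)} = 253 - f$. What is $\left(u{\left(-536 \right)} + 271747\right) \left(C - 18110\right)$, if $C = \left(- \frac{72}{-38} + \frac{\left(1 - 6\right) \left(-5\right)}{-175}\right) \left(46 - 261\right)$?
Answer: $- \frac{35267951400}{7} \approx -5.0383 \cdot 10^{9}$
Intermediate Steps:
$C = - \frac{50095}{133}$ ($C = \left(\left(-72\right) \left(- \frac{1}{38}\right) + \left(-5\right) \left(-5\right) \left(- \frac{1}{175}\right)\right) \left(-215\right) = \left(\frac{36}{19} + 25 \left(- \frac{1}{175}\right)\right) \left(-215\right) = \left(\frac{36}{19} - \frac{1}{7}\right) \left(-215\right) = \frac{233}{133} \left(-215\right) = - \frac{50095}{133} \approx -376.65$)
$\left(u{\left(-536 \right)} + 271747\right) \left(C - 18110\right) = \left(\left(253 - -536\right) + 271747\right) \left(- \frac{50095}{133} - 18110\right) = \left(\left(253 + 536\right) + 271747\right) \left(- \frac{2458725}{133}\right) = \left(789 + 271747\right) \left(- \frac{2458725}{133}\right) = 272536 \left(- \frac{2458725}{133}\right) = - \frac{35267951400}{7}$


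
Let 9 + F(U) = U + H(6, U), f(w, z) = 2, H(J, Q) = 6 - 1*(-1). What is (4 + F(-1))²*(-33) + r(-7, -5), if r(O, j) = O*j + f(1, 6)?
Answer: 4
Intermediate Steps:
H(J, Q) = 7 (H(J, Q) = 6 + 1 = 7)
F(U) = -2 + U (F(U) = -9 + (U + 7) = -9 + (7 + U) = -2 + U)
r(O, j) = 2 + O*j (r(O, j) = O*j + 2 = 2 + O*j)
(4 + F(-1))²*(-33) + r(-7, -5) = (4 + (-2 - 1))²*(-33) + (2 - 7*(-5)) = (4 - 3)²*(-33) + (2 + 35) = 1²*(-33) + 37 = 1*(-33) + 37 = -33 + 37 = 4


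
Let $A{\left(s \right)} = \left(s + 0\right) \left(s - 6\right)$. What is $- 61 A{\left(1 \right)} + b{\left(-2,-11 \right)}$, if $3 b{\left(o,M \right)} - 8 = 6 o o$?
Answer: $\frac{947}{3} \approx 315.67$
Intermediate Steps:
$A{\left(s \right)} = s \left(-6 + s\right)$
$b{\left(o,M \right)} = \frac{8}{3} + 2 o^{2}$ ($b{\left(o,M \right)} = \frac{8}{3} + \frac{6 o o}{3} = \frac{8}{3} + \frac{6 o^{2}}{3} = \frac{8}{3} + 2 o^{2}$)
$- 61 A{\left(1 \right)} + b{\left(-2,-11 \right)} = - 61 \cdot 1 \left(-6 + 1\right) + \left(\frac{8}{3} + 2 \left(-2\right)^{2}\right) = - 61 \cdot 1 \left(-5\right) + \left(\frac{8}{3} + 2 \cdot 4\right) = \left(-61\right) \left(-5\right) + \left(\frac{8}{3} + 8\right) = 305 + \frac{32}{3} = \frac{947}{3}$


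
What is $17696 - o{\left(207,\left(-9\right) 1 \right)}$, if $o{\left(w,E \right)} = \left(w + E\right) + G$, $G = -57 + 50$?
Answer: $17505$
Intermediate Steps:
$G = -7$
$o{\left(w,E \right)} = -7 + E + w$ ($o{\left(w,E \right)} = \left(w + E\right) - 7 = \left(E + w\right) - 7 = -7 + E + w$)
$17696 - o{\left(207,\left(-9\right) 1 \right)} = 17696 - \left(-7 - 9 + 207\right) = 17696 - 191 = 17505$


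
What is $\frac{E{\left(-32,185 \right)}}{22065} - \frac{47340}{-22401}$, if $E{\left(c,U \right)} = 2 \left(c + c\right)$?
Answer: $\frac{115743308}{54919785} \approx 2.1075$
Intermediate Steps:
$E{\left(c,U \right)} = 4 c$ ($E{\left(c,U \right)} = 2 \cdot 2 c = 4 c$)
$\frac{E{\left(-32,185 \right)}}{22065} - \frac{47340}{-22401} = \frac{4 \left(-32\right)}{22065} - \frac{47340}{-22401} = \left(-128\right) \frac{1}{22065} - - \frac{5260}{2489} = - \frac{128}{22065} + \frac{5260}{2489} = \frac{115743308}{54919785}$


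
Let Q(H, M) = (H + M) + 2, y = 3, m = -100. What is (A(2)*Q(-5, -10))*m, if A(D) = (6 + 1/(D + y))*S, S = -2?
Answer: -16120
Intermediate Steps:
A(D) = -12 - 2/(3 + D) (A(D) = (6 + 1/(D + 3))*(-2) = (6 + 1/(3 + D))*(-2) = -12 - 2/(3 + D))
Q(H, M) = 2 + H + M
(A(2)*Q(-5, -10))*m = ((2*(-19 - 6*2)/(3 + 2))*(2 - 5 - 10))*(-100) = ((2*(-19 - 12)/5)*(-13))*(-100) = ((2*(⅕)*(-31))*(-13))*(-100) = -62/5*(-13)*(-100) = (806/5)*(-100) = -16120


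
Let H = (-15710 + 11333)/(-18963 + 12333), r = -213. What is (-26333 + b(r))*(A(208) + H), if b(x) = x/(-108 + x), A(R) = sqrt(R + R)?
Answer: -411082004/23647 - 11270240*sqrt(26)/107 ≈ -5.5446e+5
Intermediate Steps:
A(R) = sqrt(2)*sqrt(R) (A(R) = sqrt(2*R) = sqrt(2)*sqrt(R))
H = 1459/2210 (H = -4377/(-6630) = -4377*(-1/6630) = 1459/2210 ≈ 0.66018)
(-26333 + b(r))*(A(208) + H) = (-26333 - 213/(-108 - 213))*(sqrt(2)*sqrt(208) + 1459/2210) = (-26333 - 213/(-321))*(sqrt(2)*(4*sqrt(13)) + 1459/2210) = (-26333 - 213*(-1/321))*(4*sqrt(26) + 1459/2210) = (-26333 + 71/107)*(1459/2210 + 4*sqrt(26)) = -2817560*(1459/2210 + 4*sqrt(26))/107 = -411082004/23647 - 11270240*sqrt(26)/107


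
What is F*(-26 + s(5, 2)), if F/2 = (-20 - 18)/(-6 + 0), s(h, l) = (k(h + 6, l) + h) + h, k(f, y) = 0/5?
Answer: -608/3 ≈ -202.67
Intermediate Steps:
k(f, y) = 0 (k(f, y) = 0*(⅕) = 0)
s(h, l) = 2*h (s(h, l) = (0 + h) + h = h + h = 2*h)
F = 38/3 (F = 2*((-20 - 18)/(-6 + 0)) = 2*(-38/(-6)) = 2*(-38*(-⅙)) = 2*(19/3) = 38/3 ≈ 12.667)
F*(-26 + s(5, 2)) = 38*(-26 + 2*5)/3 = 38*(-26 + 10)/3 = (38/3)*(-16) = -608/3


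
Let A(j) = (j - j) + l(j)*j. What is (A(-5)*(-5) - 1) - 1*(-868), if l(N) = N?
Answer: 742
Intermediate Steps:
A(j) = j**2 (A(j) = (j - j) + j*j = 0 + j**2 = j**2)
(A(-5)*(-5) - 1) - 1*(-868) = ((-5)**2*(-5) - 1) - 1*(-868) = (25*(-5) - 1) + 868 = (-125 - 1) + 868 = -126 + 868 = 742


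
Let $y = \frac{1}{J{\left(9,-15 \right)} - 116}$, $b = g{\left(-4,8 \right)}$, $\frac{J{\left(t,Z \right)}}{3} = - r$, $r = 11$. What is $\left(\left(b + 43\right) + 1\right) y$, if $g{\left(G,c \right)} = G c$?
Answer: $- \frac{12}{149} \approx -0.080537$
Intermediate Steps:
$J{\left(t,Z \right)} = -33$ ($J{\left(t,Z \right)} = 3 \left(\left(-1\right) 11\right) = 3 \left(-11\right) = -33$)
$b = -32$ ($b = \left(-4\right) 8 = -32$)
$y = - \frac{1}{149}$ ($y = \frac{1}{-33 - 116} = \frac{1}{-149} = - \frac{1}{149} \approx -0.0067114$)
$\left(\left(b + 43\right) + 1\right) y = \left(\left(-32 + 43\right) + 1\right) \left(- \frac{1}{149}\right) = \left(11 + 1\right) \left(- \frac{1}{149}\right) = 12 \left(- \frac{1}{149}\right) = - \frac{12}{149}$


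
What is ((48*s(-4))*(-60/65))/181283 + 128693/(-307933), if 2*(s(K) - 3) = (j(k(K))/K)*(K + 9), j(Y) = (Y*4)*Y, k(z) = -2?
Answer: -302046504691/725699234507 ≈ -0.41621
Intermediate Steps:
j(Y) = 4*Y**2 (j(Y) = (4*Y)*Y = 4*Y**2)
s(K) = 3 + 8*(9 + K)/K (s(K) = 3 + (((4*(-2)**2)/K)*(K + 9))/2 = 3 + (((4*4)/K)*(9 + K))/2 = 3 + ((16/K)*(9 + K))/2 = 3 + (16*(9 + K)/K)/2 = 3 + 8*(9 + K)/K)
((48*s(-4))*(-60/65))/181283 + 128693/(-307933) = ((48*(11 + 72/(-4)))*(-60/65))/181283 + 128693/(-307933) = ((48*(11 + 72*(-1/4)))*(-60*1/65))*(1/181283) + 128693*(-1/307933) = ((48*(11 - 18))*(-12/13))*(1/181283) - 128693/307933 = ((48*(-7))*(-12/13))*(1/181283) - 128693/307933 = -336*(-12/13)*(1/181283) - 128693/307933 = (4032/13)*(1/181283) - 128693/307933 = 4032/2356679 - 128693/307933 = -302046504691/725699234507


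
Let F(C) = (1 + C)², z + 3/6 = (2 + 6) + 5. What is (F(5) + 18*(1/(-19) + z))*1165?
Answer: 5756265/19 ≈ 3.0296e+5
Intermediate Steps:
z = 25/2 (z = -½ + ((2 + 6) + 5) = -½ + (8 + 5) = -½ + 13 = 25/2 ≈ 12.500)
(F(5) + 18*(1/(-19) + z))*1165 = ((1 + 5)² + 18*(1/(-19) + 25/2))*1165 = (6² + 18*(-1/19 + 25/2))*1165 = (36 + 18*(473/38))*1165 = (36 + 4257/19)*1165 = (4941/19)*1165 = 5756265/19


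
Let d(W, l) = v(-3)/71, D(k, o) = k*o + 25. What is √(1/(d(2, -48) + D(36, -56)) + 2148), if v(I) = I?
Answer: √10731287617141/70682 ≈ 46.346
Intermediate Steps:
D(k, o) = 25 + k*o
d(W, l) = -3/71
√(1/(d(2, -48) + D(36, -56)) + 2148) = √(1/(-3/71 + (25 + 36*(-56))) + 2148) = √(1/(-3/71 + (25 - 2016)) + 2148) = √(1/(-3/71 - 1991) + 2148) = √(1/(-141364/71) + 2148) = √(-71/141364 + 2148) = √(303649801/141364) = √10731287617141/70682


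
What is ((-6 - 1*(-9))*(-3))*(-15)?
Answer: 135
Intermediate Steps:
((-6 - 1*(-9))*(-3))*(-15) = ((-6 + 9)*(-3))*(-15) = (3*(-3))*(-15) = -9*(-15) = 135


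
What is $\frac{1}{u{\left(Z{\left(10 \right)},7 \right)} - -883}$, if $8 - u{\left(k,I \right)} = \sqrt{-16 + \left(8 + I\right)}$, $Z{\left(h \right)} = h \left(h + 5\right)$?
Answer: $\frac{891}{793882} + \frac{i}{793882} \approx 0.0011223 + 1.2596 \cdot 10^{-6} i$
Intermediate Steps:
$Z{\left(h \right)} = h \left(5 + h\right)$
$u{\left(k,I \right)} = 8 - \sqrt{-8 + I}$ ($u{\left(k,I \right)} = 8 - \sqrt{-16 + \left(8 + I\right)} = 8 - \sqrt{-8 + I}$)
$\frac{1}{u{\left(Z{\left(10 \right)},7 \right)} - -883} = \frac{1}{\left(8 - \sqrt{-8 + 7}\right) - -883} = \frac{1}{\left(8 - \sqrt{-1}\right) + 883} = \frac{1}{\left(8 - i\right) + 883} = \frac{1}{891 - i} = \frac{891 + i}{793882}$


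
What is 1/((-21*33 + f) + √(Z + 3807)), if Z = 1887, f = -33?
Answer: -121/86897 - √5694/521382 ≈ -0.0015372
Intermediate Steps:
1/((-21*33 + f) + √(Z + 3807)) = 1/((-21*33 - 33) + √(1887 + 3807)) = 1/((-693 - 33) + √5694) = 1/(-726 + √5694)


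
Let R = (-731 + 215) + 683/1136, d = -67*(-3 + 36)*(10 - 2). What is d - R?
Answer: -19508075/1136 ≈ -17173.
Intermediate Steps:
d = -17688 (d = -2211*8 = -67*264 = -17688)
R = -585493/1136 (R = -516 + 683*(1/1136) = -516 + 683/1136 = -585493/1136 ≈ -515.40)
d - R = -17688 - 1*(-585493/1136) = -17688 + 585493/1136 = -19508075/1136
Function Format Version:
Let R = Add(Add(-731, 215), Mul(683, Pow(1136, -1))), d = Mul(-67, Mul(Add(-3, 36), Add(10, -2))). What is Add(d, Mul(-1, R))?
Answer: Rational(-19508075, 1136) ≈ -17173.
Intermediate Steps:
d = -17688 (d = Mul(-67, Mul(33, 8)) = Mul(-67, 264) = -17688)
R = Rational(-585493, 1136) (R = Add(-516, Mul(683, Rational(1, 1136))) = Add(-516, Rational(683, 1136)) = Rational(-585493, 1136) ≈ -515.40)
Add(d, Mul(-1, R)) = Add(-17688, Mul(-1, Rational(-585493, 1136))) = Add(-17688, Rational(585493, 1136)) = Rational(-19508075, 1136)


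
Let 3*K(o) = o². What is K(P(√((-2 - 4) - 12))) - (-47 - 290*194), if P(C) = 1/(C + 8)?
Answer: (-7770367*I + 8108208*√2)/(6*(-23*I + 24*√2)) ≈ 56307.0 - 0.0033646*I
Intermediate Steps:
P(C) = 1/(8 + C)
K(o) = o²/3
K(P(√((-2 - 4) - 12))) - (-47 - 290*194) = (1/(8 + √((-2 - 4) - 12)))²/3 - (-47 - 290*194) = (1/(8 + √(-6 - 12)))²/3 - (-47 - 56260) = (1/(8 + √(-18)))²/3 - 1*(-56307) = (1/(8 + 3*I*√2))²/3 + 56307 = 1/(3*(8 + 3*I*√2)²) + 56307 = 56307 + 1/(3*(8 + 3*I*√2)²)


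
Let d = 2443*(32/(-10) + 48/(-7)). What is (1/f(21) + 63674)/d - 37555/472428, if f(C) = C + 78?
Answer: -38755120715/14509208736 ≈ -2.6711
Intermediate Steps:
f(C) = 78 + C
d = -122848/5 (d = 2443*(32*(-1/10) + 48*(-1/7)) = 2443*(-16/5 - 48/7) = 2443*(-352/35) = -122848/5 ≈ -24570.)
(1/f(21) + 63674)/d - 37555/472428 = (1/(78 + 21) + 63674)/(-122848/5) - 37555/472428 = (1/99 + 63674)*(-5/122848) - 37555*1/472428 = (1/99 + 63674)*(-5/122848) - 37555/472428 = (6303727/99)*(-5/122848) - 37555/472428 = -31518635/12161952 - 37555/472428 = -38755120715/14509208736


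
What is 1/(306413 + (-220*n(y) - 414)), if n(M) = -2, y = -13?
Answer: 1/306439 ≈ 3.2633e-6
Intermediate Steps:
1/(306413 + (-220*n(y) - 414)) = 1/(306413 + (-220*(-2) - 414)) = 1/(306413 + (440 - 414)) = 1/(306413 + 26) = 1/306439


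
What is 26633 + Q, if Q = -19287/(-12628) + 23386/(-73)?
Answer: 24257560795/921844 ≈ 26314.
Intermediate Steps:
Q = -293910457/921844 (Q = -19287*(-1/12628) + 23386*(-1/73) = 19287/12628 - 23386/73 = -293910457/921844 ≈ -318.83)
26633 + Q = 26633 - 293910457/921844 = 24257560795/921844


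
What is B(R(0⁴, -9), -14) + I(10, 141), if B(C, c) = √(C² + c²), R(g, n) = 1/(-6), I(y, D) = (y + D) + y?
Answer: 161 + √7057/6 ≈ 175.00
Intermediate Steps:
I(y, D) = D + 2*y (I(y, D) = (D + y) + y = D + 2*y)
R(g, n) = -⅙
B(R(0⁴, -9), -14) + I(10, 141) = √((-⅙)² + (-14)²) + (141 + 2*10) = √(1/36 + 196) + (141 + 20) = √(7057/36) + 161 = √7057/6 + 161 = 161 + √7057/6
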